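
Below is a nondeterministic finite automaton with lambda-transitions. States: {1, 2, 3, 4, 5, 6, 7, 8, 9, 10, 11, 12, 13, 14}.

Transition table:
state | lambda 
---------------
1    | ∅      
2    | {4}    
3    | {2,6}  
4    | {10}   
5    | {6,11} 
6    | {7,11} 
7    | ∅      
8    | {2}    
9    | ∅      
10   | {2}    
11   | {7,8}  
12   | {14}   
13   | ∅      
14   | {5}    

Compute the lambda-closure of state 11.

{2, 4, 7, 8, 10, 11}

Start with {11}.
From 11 via lambda: add 7, 8.
From 8 via lambda: add 2.
From 2 via lambda: add 4.
From 4 via lambda: add 10.
No new states can be added; the closed set is {2, 4, 7, 8, 10, 11}.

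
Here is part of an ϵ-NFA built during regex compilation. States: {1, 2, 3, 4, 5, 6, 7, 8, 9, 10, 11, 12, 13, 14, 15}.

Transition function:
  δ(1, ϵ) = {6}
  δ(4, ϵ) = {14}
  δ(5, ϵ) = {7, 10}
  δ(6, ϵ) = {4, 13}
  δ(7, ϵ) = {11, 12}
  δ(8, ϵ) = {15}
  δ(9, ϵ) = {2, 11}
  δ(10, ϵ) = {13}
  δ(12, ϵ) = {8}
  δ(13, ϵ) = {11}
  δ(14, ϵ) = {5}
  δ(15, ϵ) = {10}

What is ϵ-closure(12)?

Start with {12}.
From 12 via ϵ: add 8.
From 8 via ϵ: add 15.
From 15 via ϵ: add 10.
From 10 via ϵ: add 13.
From 13 via ϵ: add 11.
No new states can be added; the closed set is {8, 10, 11, 12, 13, 15}.

{8, 10, 11, 12, 13, 15}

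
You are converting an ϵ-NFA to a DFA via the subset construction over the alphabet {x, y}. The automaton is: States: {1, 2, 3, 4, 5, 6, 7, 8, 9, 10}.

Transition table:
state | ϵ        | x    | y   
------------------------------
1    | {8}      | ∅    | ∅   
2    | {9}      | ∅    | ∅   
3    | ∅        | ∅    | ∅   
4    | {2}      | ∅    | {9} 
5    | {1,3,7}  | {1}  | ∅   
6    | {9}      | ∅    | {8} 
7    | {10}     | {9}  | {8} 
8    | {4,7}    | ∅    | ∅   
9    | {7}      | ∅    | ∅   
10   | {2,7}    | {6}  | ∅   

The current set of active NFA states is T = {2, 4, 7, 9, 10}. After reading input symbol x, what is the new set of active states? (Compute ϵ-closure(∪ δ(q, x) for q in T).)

7 on x → {9}.
10 on x → {6}.
No x-transition from 2, 4, 9.
Union after reading x: {6, 9}.
Now take the ϵ-closure:
From 9 via ϵ: add 7.
From 7 via ϵ: add 10.
From 10 via ϵ: add 2.
No new states can be added; the closed set is {2, 6, 7, 9, 10}.

{2, 6, 7, 9, 10}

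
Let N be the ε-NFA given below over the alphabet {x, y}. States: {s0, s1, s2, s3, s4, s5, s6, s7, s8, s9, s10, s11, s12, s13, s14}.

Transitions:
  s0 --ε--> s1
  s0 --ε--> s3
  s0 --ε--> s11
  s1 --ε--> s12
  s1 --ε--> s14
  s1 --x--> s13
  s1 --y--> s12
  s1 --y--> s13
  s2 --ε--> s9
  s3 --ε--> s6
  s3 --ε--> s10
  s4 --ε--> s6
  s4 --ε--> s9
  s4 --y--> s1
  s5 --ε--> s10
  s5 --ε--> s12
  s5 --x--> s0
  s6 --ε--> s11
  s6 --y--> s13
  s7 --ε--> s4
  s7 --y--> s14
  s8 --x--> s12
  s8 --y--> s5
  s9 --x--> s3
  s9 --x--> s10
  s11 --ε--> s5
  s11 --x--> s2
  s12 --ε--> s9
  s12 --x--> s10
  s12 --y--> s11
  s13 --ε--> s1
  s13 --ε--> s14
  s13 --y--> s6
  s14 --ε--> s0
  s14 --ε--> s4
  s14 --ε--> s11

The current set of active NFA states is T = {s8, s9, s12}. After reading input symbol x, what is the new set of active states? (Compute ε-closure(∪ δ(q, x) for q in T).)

s8 on x → {s12}.
s9 on x → {s3, s10}.
s12 on x → {s10}.
Union after reading x: {s3, s10, s12}.
Now take the ε-closure:
From s3 via ε: add s6.
From s12 via ε: add s9.
From s6 via ε: add s11.
From s11 via ε: add s5.
No new states can be added; the closed set is {s3, s5, s6, s9, s10, s11, s12}.

{s3, s5, s6, s9, s10, s11, s12}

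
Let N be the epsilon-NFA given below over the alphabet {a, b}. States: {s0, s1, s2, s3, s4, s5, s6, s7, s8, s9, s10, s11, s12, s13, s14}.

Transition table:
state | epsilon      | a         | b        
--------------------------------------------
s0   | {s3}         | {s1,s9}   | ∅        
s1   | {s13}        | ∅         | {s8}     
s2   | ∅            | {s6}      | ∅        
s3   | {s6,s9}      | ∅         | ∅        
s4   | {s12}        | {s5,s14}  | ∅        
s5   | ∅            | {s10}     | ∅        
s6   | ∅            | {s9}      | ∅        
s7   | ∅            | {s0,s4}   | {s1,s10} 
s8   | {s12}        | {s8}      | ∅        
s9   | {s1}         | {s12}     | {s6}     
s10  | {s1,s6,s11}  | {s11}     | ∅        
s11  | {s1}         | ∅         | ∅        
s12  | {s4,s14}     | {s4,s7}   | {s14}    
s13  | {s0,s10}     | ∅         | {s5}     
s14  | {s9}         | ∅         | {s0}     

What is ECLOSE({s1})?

{s0, s1, s3, s6, s9, s10, s11, s13}

Start with {s1}.
From s1 via epsilon: add s13.
From s13 via epsilon: add s0, s10.
From s0 via epsilon: add s3.
From s10 via epsilon: add s6, s11.
From s3 via epsilon: add s9.
No new states can be added; the closed set is {s0, s1, s3, s6, s9, s10, s11, s13}.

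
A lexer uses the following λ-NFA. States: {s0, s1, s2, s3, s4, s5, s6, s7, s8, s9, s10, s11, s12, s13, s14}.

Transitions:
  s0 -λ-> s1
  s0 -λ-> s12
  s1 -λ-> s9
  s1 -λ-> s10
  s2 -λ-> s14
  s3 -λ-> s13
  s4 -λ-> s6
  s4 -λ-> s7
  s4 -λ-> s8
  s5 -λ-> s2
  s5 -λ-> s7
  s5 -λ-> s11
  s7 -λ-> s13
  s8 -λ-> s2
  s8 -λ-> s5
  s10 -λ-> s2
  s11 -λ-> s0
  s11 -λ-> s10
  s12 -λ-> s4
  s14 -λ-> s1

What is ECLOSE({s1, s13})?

{s1, s2, s9, s10, s13, s14}

Start with {s1, s13}.
From s1 via λ: add s9, s10.
From s10 via λ: add s2.
From s2 via λ: add s14.
No new states can be added; the closed set is {s1, s2, s9, s10, s13, s14}.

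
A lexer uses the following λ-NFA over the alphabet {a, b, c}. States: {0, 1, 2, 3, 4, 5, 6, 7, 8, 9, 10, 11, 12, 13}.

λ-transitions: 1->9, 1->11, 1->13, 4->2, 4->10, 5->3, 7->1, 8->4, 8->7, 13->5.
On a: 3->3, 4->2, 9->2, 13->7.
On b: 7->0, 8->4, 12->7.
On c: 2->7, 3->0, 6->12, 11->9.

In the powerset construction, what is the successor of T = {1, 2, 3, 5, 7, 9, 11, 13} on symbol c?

{0, 1, 3, 5, 7, 9, 11, 13}

2 on c → {7}.
3 on c → {0}.
11 on c → {9}.
No c-transition from 1, 5, 7, 9, 13.
Union after reading c: {0, 7, 9}.
Now take the λ-closure:
From 7 via λ: add 1.
From 1 via λ: add 11, 13.
From 13 via λ: add 5.
From 5 via λ: add 3.
No new states can be added; the closed set is {0, 1, 3, 5, 7, 9, 11, 13}.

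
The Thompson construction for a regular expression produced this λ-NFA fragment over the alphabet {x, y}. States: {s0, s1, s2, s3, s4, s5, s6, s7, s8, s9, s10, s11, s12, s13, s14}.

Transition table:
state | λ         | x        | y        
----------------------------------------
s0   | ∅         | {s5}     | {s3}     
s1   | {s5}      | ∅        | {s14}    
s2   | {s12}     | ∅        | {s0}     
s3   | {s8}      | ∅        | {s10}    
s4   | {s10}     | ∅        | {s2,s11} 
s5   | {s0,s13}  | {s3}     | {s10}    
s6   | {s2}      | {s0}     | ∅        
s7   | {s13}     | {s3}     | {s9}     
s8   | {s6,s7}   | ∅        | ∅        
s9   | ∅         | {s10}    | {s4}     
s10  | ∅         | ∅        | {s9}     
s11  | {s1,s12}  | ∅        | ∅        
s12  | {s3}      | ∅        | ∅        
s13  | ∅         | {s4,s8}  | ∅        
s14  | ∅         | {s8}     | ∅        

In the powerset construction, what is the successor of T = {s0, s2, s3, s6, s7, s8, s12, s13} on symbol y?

s0 on y → {s3}.
s2 on y → {s0}.
s3 on y → {s10}.
s7 on y → {s9}.
No y-transition from s6, s8, s12, s13.
Union after reading y: {s0, s3, s9, s10}.
Now take the λ-closure:
From s3 via λ: add s8.
From s8 via λ: add s6, s7.
From s6 via λ: add s2.
From s7 via λ: add s13.
From s2 via λ: add s12.
No new states can be added; the closed set is {s0, s2, s3, s6, s7, s8, s9, s10, s12, s13}.

{s0, s2, s3, s6, s7, s8, s9, s10, s12, s13}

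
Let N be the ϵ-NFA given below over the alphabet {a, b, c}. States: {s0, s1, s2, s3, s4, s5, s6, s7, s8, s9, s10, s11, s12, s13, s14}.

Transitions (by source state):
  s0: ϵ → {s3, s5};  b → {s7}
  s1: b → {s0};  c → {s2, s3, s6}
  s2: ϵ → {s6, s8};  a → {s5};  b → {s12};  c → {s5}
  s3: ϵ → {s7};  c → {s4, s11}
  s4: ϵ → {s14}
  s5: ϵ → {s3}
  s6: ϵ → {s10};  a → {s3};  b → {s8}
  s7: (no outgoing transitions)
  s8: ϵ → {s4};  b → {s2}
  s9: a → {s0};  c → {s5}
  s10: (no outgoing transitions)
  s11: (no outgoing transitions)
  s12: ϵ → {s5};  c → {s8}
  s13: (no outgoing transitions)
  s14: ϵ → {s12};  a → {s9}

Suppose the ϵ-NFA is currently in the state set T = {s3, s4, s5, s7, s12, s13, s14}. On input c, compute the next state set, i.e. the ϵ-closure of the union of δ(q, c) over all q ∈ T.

{s3, s4, s5, s7, s8, s11, s12, s14}

s3 on c → {s4, s11}.
s12 on c → {s8}.
No c-transition from s4, s5, s7, s13, s14.
Union after reading c: {s4, s8, s11}.
Now take the ϵ-closure:
From s4 via ϵ: add s14.
From s14 via ϵ: add s12.
From s12 via ϵ: add s5.
From s5 via ϵ: add s3.
From s3 via ϵ: add s7.
No new states can be added; the closed set is {s3, s4, s5, s7, s8, s11, s12, s14}.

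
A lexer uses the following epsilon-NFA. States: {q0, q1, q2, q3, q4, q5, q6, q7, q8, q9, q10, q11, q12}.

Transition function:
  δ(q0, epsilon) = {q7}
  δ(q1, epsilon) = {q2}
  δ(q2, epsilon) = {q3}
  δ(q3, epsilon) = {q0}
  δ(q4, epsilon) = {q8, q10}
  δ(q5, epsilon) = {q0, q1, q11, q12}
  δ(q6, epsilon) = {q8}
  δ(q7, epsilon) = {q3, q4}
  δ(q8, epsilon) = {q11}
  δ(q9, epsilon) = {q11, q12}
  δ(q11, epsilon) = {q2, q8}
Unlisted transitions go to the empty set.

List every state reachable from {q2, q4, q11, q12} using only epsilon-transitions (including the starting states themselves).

{q0, q2, q3, q4, q7, q8, q10, q11, q12}

Start with {q2, q4, q11, q12}.
From q2 via epsilon: add q3.
From q4 via epsilon: add q8, q10.
From q3 via epsilon: add q0.
From q0 via epsilon: add q7.
No new states can be added; the closed set is {q0, q2, q3, q4, q7, q8, q10, q11, q12}.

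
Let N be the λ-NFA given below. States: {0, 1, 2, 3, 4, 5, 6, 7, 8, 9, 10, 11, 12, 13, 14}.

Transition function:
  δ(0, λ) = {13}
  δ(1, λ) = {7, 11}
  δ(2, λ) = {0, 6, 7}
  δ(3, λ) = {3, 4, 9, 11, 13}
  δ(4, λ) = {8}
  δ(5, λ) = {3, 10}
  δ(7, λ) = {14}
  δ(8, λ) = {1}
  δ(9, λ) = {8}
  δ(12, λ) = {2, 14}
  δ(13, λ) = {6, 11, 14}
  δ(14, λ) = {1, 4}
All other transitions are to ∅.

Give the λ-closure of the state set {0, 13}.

{0, 1, 4, 6, 7, 8, 11, 13, 14}

Start with {0, 13}.
From 13 via λ: add 6, 11, 14.
From 14 via λ: add 1, 4.
From 1 via λ: add 7.
From 4 via λ: add 8.
No new states can be added; the closed set is {0, 1, 4, 6, 7, 8, 11, 13, 14}.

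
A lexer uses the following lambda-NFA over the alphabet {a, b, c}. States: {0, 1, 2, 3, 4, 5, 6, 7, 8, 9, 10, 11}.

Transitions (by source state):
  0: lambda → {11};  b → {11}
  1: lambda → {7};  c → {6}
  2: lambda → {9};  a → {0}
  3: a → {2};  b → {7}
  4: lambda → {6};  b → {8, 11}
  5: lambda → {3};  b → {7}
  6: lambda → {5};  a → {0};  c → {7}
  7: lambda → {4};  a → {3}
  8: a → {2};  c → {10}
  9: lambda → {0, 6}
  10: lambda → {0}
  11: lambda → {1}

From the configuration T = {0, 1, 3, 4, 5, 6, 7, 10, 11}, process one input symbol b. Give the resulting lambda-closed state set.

{1, 3, 4, 5, 6, 7, 8, 11}

0 on b → {11}.
3 on b → {7}.
4 on b → {8, 11}.
5 on b → {7}.
No b-transition from 1, 6, 7, 10, 11.
Union after reading b: {7, 8, 11}.
Now take the lambda-closure:
From 7 via lambda: add 4.
From 11 via lambda: add 1.
From 4 via lambda: add 6.
From 6 via lambda: add 5.
From 5 via lambda: add 3.
No new states can be added; the closed set is {1, 3, 4, 5, 6, 7, 8, 11}.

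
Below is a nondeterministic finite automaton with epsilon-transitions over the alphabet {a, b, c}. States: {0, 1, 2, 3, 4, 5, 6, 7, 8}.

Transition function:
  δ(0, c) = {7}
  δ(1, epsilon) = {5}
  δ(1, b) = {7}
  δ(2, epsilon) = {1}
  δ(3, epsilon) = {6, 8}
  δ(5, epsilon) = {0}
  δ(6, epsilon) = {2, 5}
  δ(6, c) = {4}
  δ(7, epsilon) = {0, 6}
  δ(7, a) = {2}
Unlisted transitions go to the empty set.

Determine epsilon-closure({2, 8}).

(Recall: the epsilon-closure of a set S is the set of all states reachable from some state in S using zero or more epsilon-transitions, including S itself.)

{0, 1, 2, 5, 8}

Start with {2, 8}.
From 2 via epsilon: add 1.
From 1 via epsilon: add 5.
From 5 via epsilon: add 0.
No new states can be added; the closed set is {0, 1, 2, 5, 8}.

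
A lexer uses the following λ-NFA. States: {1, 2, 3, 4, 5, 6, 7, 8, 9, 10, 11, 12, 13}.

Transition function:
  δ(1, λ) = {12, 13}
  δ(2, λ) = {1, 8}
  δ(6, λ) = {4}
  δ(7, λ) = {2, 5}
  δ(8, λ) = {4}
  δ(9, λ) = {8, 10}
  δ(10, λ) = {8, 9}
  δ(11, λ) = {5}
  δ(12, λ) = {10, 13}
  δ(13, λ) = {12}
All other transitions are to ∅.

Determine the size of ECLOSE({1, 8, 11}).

9

Start with {1, 8, 11}.
From 1 via λ: add 12, 13.
From 8 via λ: add 4.
From 11 via λ: add 5.
From 12 via λ: add 10.
From 10 via λ: add 9.
λ-closure = {1, 4, 5, 8, 9, 10, 11, 12, 13}, which has 9 states.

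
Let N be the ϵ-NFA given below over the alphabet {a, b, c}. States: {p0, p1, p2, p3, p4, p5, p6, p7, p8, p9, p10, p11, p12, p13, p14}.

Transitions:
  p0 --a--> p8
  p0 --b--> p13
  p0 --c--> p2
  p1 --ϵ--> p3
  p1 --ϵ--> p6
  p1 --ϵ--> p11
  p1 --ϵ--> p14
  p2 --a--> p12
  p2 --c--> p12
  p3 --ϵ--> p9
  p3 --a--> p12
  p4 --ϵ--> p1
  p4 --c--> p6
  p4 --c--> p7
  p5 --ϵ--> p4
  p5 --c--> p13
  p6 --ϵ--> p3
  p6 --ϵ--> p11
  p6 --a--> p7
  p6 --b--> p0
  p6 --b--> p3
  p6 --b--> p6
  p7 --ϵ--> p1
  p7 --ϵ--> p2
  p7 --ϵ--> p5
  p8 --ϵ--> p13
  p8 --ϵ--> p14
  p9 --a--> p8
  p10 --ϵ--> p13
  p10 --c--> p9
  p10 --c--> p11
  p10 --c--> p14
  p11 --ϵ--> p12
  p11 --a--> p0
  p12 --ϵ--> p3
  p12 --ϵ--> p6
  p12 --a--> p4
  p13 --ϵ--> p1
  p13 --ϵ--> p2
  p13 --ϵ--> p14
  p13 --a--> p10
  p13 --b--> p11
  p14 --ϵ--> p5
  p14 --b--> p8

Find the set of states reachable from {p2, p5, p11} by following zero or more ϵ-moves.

{p1, p2, p3, p4, p5, p6, p9, p11, p12, p14}

Start with {p2, p5, p11}.
From p5 via ϵ: add p4.
From p11 via ϵ: add p12.
From p4 via ϵ: add p1.
From p12 via ϵ: add p3, p6.
From p1 via ϵ: add p14.
From p3 via ϵ: add p9.
No new states can be added; the closed set is {p1, p2, p3, p4, p5, p6, p9, p11, p12, p14}.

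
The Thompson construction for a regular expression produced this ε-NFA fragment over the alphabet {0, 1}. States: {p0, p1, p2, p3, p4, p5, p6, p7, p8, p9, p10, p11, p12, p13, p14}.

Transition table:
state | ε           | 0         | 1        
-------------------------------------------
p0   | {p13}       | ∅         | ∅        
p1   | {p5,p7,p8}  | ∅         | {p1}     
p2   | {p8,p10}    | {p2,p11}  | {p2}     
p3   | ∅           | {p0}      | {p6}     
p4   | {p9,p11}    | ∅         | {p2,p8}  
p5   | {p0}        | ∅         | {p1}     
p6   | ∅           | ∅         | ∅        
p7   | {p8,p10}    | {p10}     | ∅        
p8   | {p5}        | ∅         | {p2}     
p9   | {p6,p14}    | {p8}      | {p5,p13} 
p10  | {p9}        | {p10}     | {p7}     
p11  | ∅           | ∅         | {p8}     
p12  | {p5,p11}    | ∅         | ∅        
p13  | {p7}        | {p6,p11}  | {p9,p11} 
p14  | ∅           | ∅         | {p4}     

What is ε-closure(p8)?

Start with {p8}.
From p8 via ε: add p5.
From p5 via ε: add p0.
From p0 via ε: add p13.
From p13 via ε: add p7.
From p7 via ε: add p10.
From p10 via ε: add p9.
From p9 via ε: add p6, p14.
No new states can be added; the closed set is {p0, p5, p6, p7, p8, p9, p10, p13, p14}.

{p0, p5, p6, p7, p8, p9, p10, p13, p14}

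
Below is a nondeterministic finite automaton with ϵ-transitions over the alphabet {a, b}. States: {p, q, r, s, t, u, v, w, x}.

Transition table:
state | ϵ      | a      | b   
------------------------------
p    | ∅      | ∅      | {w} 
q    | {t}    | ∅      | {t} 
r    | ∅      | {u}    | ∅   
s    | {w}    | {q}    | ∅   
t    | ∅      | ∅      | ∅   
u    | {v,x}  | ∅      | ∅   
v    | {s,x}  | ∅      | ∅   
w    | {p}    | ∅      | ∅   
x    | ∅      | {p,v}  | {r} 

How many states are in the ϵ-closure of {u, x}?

Start with {u, x}.
From u via ϵ: add v.
From v via ϵ: add s.
From s via ϵ: add w.
From w via ϵ: add p.
ϵ-closure = {p, s, u, v, w, x}, which has 6 states.

6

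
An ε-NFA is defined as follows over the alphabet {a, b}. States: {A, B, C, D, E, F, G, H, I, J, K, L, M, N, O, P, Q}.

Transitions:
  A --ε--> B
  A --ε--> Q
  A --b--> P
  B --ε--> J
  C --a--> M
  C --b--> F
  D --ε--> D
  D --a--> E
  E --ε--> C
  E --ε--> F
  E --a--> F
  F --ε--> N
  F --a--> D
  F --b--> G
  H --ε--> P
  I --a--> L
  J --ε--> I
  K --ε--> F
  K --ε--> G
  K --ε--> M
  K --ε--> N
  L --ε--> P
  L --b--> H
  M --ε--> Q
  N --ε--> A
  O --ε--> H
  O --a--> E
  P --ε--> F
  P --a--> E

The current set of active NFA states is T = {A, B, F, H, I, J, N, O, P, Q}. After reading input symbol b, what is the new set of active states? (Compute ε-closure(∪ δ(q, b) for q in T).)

A on b → {P}.
F on b → {G}.
No b-transition from B, H, I, J, N, O, P, Q.
Union after reading b: {G, P}.
Now take the ε-closure:
From P via ε: add F.
From F via ε: add N.
From N via ε: add A.
From A via ε: add B, Q.
From B via ε: add J.
From J via ε: add I.
No new states can be added; the closed set is {A, B, F, G, I, J, N, P, Q}.

{A, B, F, G, I, J, N, P, Q}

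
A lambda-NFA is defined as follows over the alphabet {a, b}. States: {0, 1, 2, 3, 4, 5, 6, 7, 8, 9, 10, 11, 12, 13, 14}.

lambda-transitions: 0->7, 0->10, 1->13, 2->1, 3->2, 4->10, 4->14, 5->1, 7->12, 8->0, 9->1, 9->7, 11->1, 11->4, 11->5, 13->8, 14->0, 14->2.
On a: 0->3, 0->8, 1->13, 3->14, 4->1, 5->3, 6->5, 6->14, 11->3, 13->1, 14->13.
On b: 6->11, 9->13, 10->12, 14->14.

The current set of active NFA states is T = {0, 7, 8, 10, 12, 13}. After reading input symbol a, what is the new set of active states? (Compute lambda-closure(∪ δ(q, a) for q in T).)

{0, 1, 2, 3, 7, 8, 10, 12, 13}

0 on a → {3, 8}.
13 on a → {1}.
No a-transition from 7, 8, 10, 12.
Union after reading a: {1, 3, 8}.
Now take the lambda-closure:
From 1 via lambda: add 13.
From 3 via lambda: add 2.
From 8 via lambda: add 0.
From 0 via lambda: add 7, 10.
From 7 via lambda: add 12.
No new states can be added; the closed set is {0, 1, 2, 3, 7, 8, 10, 12, 13}.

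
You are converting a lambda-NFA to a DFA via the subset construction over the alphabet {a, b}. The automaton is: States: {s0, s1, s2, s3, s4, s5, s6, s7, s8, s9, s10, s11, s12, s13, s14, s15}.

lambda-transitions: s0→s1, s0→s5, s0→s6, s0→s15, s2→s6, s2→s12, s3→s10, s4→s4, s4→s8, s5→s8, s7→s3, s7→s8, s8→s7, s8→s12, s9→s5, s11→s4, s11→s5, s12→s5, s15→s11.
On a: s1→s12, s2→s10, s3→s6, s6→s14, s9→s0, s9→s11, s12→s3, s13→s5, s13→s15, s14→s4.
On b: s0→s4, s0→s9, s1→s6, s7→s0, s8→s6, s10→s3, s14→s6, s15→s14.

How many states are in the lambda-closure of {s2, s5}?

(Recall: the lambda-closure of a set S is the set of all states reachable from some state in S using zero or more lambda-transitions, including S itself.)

8

Start with {s2, s5}.
From s2 via lambda: add s6, s12.
From s5 via lambda: add s8.
From s8 via lambda: add s7.
From s7 via lambda: add s3.
From s3 via lambda: add s10.
lambda-closure = {s2, s3, s5, s6, s7, s8, s10, s12}, which has 8 states.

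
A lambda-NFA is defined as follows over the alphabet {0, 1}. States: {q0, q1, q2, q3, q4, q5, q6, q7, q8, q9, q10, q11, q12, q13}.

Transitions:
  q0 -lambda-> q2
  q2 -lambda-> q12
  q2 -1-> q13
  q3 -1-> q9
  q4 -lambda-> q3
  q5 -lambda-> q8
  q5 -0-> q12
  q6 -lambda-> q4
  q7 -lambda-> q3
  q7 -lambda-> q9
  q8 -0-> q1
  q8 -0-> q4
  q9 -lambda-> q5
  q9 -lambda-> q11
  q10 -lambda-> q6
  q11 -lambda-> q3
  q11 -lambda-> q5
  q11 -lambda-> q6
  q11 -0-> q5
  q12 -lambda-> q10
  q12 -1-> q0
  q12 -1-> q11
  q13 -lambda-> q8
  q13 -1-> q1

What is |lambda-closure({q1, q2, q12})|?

Start with {q1, q2, q12}.
From q12 via lambda: add q10.
From q10 via lambda: add q6.
From q6 via lambda: add q4.
From q4 via lambda: add q3.
lambda-closure = {q1, q2, q3, q4, q6, q10, q12}, which has 7 states.

7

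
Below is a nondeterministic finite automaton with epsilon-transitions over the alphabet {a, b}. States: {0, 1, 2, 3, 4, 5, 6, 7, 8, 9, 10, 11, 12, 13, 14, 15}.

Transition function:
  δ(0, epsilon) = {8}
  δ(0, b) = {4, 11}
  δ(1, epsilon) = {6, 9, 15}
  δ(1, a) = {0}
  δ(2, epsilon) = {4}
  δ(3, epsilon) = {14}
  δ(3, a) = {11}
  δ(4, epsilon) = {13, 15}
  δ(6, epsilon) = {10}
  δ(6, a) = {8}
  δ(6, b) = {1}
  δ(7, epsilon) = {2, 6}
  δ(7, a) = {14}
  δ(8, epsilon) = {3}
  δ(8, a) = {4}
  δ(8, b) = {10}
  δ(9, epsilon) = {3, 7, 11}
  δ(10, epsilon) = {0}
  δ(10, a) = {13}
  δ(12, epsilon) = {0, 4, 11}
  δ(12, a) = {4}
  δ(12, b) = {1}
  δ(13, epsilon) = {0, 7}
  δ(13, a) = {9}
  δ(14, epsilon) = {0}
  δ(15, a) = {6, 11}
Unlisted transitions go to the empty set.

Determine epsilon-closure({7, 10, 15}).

Start with {7, 10, 15}.
From 7 via epsilon: add 2, 6.
From 10 via epsilon: add 0.
From 0 via epsilon: add 8.
From 2 via epsilon: add 4.
From 4 via epsilon: add 13.
From 8 via epsilon: add 3.
From 3 via epsilon: add 14.
No new states can be added; the closed set is {0, 2, 3, 4, 6, 7, 8, 10, 13, 14, 15}.

{0, 2, 3, 4, 6, 7, 8, 10, 13, 14, 15}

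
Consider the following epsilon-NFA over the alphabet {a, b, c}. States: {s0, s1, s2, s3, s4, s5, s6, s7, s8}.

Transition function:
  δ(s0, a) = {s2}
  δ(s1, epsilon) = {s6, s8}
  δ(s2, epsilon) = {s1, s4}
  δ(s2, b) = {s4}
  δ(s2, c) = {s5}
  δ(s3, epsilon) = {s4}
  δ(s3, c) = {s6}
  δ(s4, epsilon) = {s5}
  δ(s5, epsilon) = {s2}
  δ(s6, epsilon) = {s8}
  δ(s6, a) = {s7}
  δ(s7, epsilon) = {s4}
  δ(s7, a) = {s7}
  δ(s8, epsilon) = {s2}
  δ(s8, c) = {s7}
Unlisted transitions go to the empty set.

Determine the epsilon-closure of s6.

Start with {s6}.
From s6 via epsilon: add s8.
From s8 via epsilon: add s2.
From s2 via epsilon: add s1, s4.
From s4 via epsilon: add s5.
No new states can be added; the closed set is {s1, s2, s4, s5, s6, s8}.

{s1, s2, s4, s5, s6, s8}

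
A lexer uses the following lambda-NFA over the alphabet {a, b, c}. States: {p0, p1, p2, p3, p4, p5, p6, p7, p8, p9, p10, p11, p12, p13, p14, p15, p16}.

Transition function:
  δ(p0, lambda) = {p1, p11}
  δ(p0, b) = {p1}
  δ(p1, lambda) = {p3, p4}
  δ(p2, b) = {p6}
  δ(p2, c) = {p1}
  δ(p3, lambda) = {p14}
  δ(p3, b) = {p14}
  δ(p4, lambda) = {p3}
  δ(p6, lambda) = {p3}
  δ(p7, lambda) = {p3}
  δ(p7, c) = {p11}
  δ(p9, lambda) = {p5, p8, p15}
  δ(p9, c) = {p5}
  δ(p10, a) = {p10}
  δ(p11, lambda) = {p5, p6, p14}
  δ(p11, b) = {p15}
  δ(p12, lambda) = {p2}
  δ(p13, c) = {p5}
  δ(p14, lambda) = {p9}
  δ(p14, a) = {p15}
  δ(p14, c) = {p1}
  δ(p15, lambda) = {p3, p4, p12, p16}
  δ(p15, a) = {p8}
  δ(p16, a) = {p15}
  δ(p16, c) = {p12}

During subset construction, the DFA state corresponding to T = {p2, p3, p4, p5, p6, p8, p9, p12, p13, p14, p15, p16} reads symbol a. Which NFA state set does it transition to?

p14 on a → {p15}.
p15 on a → {p8}.
p16 on a → {p15}.
No a-transition from p2, p3, p4, p5, p6, p8, p9, p12, p13.
Union after reading a: {p8, p15}.
Now take the lambda-closure:
From p15 via lambda: add p3, p4, p12, p16.
From p3 via lambda: add p14.
From p12 via lambda: add p2.
From p14 via lambda: add p9.
From p9 via lambda: add p5.
No new states can be added; the closed set is {p2, p3, p4, p5, p8, p9, p12, p14, p15, p16}.

{p2, p3, p4, p5, p8, p9, p12, p14, p15, p16}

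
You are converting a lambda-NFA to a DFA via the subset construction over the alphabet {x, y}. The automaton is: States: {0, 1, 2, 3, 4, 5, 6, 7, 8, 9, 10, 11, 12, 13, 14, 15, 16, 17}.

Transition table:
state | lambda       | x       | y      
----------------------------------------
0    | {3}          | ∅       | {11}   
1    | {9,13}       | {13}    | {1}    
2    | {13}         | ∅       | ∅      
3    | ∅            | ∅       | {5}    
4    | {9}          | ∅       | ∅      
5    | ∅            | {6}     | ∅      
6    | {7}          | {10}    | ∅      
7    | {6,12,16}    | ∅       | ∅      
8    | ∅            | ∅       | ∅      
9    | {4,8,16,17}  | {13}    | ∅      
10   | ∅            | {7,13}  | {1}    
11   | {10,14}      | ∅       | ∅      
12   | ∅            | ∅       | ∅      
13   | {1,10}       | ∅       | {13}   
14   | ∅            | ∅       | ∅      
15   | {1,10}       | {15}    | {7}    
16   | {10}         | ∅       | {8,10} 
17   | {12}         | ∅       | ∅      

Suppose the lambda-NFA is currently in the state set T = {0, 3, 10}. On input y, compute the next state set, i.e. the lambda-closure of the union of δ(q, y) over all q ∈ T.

{1, 4, 5, 8, 9, 10, 11, 12, 13, 14, 16, 17}

0 on y → {11}.
3 on y → {5}.
10 on y → {1}.
Union after reading y: {1, 5, 11}.
Now take the lambda-closure:
From 1 via lambda: add 9, 13.
From 11 via lambda: add 10, 14.
From 9 via lambda: add 4, 8, 16, 17.
From 17 via lambda: add 12.
No new states can be added; the closed set is {1, 4, 5, 8, 9, 10, 11, 12, 13, 14, 16, 17}.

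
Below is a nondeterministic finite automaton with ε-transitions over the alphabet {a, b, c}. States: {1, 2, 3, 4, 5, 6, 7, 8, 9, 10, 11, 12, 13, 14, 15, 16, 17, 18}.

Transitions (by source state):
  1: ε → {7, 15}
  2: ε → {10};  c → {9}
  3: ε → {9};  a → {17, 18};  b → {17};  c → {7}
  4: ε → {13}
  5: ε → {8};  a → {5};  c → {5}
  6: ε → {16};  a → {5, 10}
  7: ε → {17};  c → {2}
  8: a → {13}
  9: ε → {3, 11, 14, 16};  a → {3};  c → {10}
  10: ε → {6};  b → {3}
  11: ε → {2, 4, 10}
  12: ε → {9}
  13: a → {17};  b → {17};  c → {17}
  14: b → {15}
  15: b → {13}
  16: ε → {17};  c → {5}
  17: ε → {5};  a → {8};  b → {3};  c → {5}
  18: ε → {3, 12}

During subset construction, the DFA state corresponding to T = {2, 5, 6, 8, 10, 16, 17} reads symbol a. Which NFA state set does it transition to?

5 on a → {5}.
6 on a → {5, 10}.
8 on a → {13}.
17 on a → {8}.
No a-transition from 2, 10, 16.
Union after reading a: {5, 8, 10, 13}.
Now take the ε-closure:
From 10 via ε: add 6.
From 6 via ε: add 16.
From 16 via ε: add 17.
No new states can be added; the closed set is {5, 6, 8, 10, 13, 16, 17}.

{5, 6, 8, 10, 13, 16, 17}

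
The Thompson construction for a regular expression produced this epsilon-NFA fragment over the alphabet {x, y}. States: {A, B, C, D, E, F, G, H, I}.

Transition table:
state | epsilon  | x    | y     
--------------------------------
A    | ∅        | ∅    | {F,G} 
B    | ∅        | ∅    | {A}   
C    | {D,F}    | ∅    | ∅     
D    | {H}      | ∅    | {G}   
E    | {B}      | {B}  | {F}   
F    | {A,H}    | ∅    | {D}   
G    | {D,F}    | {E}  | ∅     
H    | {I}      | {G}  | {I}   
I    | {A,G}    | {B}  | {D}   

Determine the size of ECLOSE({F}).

6

Start with {F}.
From F via epsilon: add A, H.
From H via epsilon: add I.
From I via epsilon: add G.
From G via epsilon: add D.
epsilon-closure = {A, D, F, G, H, I}, which has 6 states.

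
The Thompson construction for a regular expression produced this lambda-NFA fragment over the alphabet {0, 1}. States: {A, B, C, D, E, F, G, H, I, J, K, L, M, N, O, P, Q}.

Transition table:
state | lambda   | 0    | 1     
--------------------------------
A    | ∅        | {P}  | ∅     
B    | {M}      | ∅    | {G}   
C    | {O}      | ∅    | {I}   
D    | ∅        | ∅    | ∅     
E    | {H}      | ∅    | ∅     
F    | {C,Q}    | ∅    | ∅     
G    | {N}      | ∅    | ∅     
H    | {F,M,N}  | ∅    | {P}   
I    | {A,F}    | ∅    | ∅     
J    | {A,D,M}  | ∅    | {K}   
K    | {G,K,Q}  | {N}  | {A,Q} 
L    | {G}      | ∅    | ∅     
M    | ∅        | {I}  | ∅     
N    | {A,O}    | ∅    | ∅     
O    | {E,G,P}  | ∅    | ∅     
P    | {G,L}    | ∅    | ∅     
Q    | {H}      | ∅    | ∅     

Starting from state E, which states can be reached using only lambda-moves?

{A, C, E, F, G, H, L, M, N, O, P, Q}

Start with {E}.
From E via lambda: add H.
From H via lambda: add F, M, N.
From F via lambda: add C, Q.
From N via lambda: add A, O.
From O via lambda: add G, P.
From P via lambda: add L.
No new states can be added; the closed set is {A, C, E, F, G, H, L, M, N, O, P, Q}.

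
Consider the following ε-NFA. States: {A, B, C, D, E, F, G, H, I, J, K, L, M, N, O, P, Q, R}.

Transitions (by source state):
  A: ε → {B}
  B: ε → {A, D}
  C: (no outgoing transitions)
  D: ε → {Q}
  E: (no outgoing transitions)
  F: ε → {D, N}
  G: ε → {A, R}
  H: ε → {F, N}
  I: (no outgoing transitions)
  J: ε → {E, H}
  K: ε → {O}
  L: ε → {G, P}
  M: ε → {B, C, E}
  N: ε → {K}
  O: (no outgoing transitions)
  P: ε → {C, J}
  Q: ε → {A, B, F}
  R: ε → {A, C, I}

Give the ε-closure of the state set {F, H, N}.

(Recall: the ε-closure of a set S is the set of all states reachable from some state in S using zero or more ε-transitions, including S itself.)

{A, B, D, F, H, K, N, O, Q}

Start with {F, H, N}.
From F via ε: add D.
From N via ε: add K.
From D via ε: add Q.
From K via ε: add O.
From Q via ε: add A, B.
No new states can be added; the closed set is {A, B, D, F, H, K, N, O, Q}.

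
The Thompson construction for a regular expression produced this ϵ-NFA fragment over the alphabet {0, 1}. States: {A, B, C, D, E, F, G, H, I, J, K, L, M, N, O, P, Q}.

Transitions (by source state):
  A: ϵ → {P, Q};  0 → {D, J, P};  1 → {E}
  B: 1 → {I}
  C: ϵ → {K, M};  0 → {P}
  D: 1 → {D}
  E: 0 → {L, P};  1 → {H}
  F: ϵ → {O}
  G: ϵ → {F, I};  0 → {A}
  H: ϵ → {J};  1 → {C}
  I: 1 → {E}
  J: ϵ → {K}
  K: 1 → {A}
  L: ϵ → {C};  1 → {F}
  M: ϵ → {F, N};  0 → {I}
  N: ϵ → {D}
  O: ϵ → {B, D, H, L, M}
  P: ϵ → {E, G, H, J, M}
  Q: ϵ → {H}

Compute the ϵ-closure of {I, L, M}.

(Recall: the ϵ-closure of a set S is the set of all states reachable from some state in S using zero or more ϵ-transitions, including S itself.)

Start with {I, L, M}.
From L via ϵ: add C.
From M via ϵ: add F, N.
From C via ϵ: add K.
From F via ϵ: add O.
From N via ϵ: add D.
From O via ϵ: add B, H.
From H via ϵ: add J.
No new states can be added; the closed set is {B, C, D, F, H, I, J, K, L, M, N, O}.

{B, C, D, F, H, I, J, K, L, M, N, O}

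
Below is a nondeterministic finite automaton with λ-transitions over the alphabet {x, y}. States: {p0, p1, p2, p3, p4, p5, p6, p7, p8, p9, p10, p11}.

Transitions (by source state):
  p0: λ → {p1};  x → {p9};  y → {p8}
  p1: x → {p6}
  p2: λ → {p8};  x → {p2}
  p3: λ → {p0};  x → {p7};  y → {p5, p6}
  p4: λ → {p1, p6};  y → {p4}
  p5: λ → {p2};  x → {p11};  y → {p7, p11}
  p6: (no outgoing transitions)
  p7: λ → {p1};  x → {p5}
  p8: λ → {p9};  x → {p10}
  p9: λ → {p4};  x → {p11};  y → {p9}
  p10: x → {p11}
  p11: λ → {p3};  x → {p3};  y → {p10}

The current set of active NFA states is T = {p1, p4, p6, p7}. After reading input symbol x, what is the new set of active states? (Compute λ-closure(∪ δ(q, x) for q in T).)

p1 on x → {p6}.
p7 on x → {p5}.
No x-transition from p4, p6.
Union after reading x: {p5, p6}.
Now take the λ-closure:
From p5 via λ: add p2.
From p2 via λ: add p8.
From p8 via λ: add p9.
From p9 via λ: add p4.
From p4 via λ: add p1.
No new states can be added; the closed set is {p1, p2, p4, p5, p6, p8, p9}.

{p1, p2, p4, p5, p6, p8, p9}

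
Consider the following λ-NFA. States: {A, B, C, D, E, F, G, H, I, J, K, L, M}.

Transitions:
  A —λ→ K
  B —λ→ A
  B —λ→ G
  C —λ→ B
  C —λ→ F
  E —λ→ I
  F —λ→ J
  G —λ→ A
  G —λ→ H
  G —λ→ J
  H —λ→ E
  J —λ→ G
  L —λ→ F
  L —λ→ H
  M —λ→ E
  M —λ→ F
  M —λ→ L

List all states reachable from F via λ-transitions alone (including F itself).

{A, E, F, G, H, I, J, K}

Start with {F}.
From F via λ: add J.
From J via λ: add G.
From G via λ: add A, H.
From A via λ: add K.
From H via λ: add E.
From E via λ: add I.
No new states can be added; the closed set is {A, E, F, G, H, I, J, K}.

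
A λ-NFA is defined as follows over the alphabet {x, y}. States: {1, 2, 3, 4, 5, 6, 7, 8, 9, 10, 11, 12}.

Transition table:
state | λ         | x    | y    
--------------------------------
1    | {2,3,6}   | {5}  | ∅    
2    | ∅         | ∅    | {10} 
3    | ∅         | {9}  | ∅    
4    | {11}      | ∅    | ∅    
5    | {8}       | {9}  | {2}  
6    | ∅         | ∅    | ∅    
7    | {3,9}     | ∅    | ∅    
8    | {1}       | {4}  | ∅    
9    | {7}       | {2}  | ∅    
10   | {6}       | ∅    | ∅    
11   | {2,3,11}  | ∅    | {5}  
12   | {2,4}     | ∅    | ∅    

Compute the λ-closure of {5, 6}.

Start with {5, 6}.
From 5 via λ: add 8.
From 8 via λ: add 1.
From 1 via λ: add 2, 3.
No new states can be added; the closed set is {1, 2, 3, 5, 6, 8}.

{1, 2, 3, 5, 6, 8}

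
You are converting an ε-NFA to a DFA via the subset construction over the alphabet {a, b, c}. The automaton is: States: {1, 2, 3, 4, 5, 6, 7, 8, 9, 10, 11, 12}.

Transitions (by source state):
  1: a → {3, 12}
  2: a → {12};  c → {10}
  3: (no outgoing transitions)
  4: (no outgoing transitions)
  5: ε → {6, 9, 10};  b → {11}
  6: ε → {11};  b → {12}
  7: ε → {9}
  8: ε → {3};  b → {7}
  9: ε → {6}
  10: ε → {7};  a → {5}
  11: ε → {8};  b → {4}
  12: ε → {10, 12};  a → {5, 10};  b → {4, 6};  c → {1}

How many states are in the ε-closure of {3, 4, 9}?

6

Start with {3, 4, 9}.
From 9 via ε: add 6.
From 6 via ε: add 11.
From 11 via ε: add 8.
ε-closure = {3, 4, 6, 8, 9, 11}, which has 6 states.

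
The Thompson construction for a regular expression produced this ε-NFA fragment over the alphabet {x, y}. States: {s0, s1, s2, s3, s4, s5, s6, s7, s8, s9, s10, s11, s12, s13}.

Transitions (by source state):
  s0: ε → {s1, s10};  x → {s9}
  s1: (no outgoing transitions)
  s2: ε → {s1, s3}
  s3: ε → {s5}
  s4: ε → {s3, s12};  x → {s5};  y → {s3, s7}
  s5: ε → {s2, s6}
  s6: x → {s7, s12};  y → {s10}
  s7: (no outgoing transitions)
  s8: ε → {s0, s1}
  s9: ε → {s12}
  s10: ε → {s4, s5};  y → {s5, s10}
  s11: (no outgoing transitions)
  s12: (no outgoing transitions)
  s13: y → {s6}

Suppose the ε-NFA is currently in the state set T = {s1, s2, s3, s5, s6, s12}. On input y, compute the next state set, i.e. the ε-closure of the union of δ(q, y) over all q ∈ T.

{s1, s2, s3, s4, s5, s6, s10, s12}

s6 on y → {s10}.
No y-transition from s1, s2, s3, s5, s12.
Union after reading y: {s10}.
Now take the ε-closure:
From s10 via ε: add s4, s5.
From s4 via ε: add s3, s12.
From s5 via ε: add s2, s6.
From s2 via ε: add s1.
No new states can be added; the closed set is {s1, s2, s3, s4, s5, s6, s10, s12}.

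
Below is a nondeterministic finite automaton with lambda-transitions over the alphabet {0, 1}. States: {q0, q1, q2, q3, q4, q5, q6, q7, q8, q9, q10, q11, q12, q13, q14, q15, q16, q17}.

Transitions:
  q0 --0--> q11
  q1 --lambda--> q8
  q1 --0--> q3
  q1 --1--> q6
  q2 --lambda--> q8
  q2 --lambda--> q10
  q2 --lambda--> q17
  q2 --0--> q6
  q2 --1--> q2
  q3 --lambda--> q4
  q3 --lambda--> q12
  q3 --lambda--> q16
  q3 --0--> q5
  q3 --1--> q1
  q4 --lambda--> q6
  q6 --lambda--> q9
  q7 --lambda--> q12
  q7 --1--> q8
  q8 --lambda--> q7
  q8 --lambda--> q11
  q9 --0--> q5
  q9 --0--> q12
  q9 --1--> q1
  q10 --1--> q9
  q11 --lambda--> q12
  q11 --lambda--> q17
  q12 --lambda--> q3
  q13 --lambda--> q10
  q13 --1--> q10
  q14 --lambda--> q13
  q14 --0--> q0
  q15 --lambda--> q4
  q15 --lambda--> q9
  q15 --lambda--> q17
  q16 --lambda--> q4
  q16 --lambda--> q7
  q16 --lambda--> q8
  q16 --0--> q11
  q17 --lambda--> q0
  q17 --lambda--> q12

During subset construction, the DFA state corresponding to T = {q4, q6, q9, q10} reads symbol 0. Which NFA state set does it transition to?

{q0, q3, q4, q5, q6, q7, q8, q9, q11, q12, q16, q17}

q9 on 0 → {q5, q12}.
No 0-transition from q4, q6, q10.
Union after reading 0: {q5, q12}.
Now take the lambda-closure:
From q12 via lambda: add q3.
From q3 via lambda: add q4, q16.
From q4 via lambda: add q6.
From q16 via lambda: add q7, q8.
From q6 via lambda: add q9.
From q8 via lambda: add q11.
From q11 via lambda: add q17.
From q17 via lambda: add q0.
No new states can be added; the closed set is {q0, q3, q4, q5, q6, q7, q8, q9, q11, q12, q16, q17}.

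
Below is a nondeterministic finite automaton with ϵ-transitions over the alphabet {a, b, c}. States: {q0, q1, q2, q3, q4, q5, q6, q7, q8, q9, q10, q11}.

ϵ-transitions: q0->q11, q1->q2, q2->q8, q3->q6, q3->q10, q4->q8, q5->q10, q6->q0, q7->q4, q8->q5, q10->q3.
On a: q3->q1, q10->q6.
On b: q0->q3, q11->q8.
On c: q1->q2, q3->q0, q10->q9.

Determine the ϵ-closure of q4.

Start with {q4}.
From q4 via ϵ: add q8.
From q8 via ϵ: add q5.
From q5 via ϵ: add q10.
From q10 via ϵ: add q3.
From q3 via ϵ: add q6.
From q6 via ϵ: add q0.
From q0 via ϵ: add q11.
No new states can be added; the closed set is {q0, q3, q4, q5, q6, q8, q10, q11}.

{q0, q3, q4, q5, q6, q8, q10, q11}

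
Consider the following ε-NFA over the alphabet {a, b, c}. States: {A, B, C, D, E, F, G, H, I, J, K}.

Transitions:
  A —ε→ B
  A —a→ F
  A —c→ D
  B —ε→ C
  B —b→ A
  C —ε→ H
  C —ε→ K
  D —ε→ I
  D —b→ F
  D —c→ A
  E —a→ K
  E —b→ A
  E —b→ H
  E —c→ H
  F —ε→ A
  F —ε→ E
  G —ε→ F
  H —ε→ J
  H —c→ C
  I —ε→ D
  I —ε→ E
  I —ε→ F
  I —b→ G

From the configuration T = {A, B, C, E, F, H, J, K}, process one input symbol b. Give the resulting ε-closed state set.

{A, B, C, H, J, K}

B on b → {A}.
E on b → {A, H}.
No b-transition from A, C, F, H, J, K.
Union after reading b: {A, H}.
Now take the ε-closure:
From A via ε: add B.
From H via ε: add J.
From B via ε: add C.
From C via ε: add K.
No new states can be added; the closed set is {A, B, C, H, J, K}.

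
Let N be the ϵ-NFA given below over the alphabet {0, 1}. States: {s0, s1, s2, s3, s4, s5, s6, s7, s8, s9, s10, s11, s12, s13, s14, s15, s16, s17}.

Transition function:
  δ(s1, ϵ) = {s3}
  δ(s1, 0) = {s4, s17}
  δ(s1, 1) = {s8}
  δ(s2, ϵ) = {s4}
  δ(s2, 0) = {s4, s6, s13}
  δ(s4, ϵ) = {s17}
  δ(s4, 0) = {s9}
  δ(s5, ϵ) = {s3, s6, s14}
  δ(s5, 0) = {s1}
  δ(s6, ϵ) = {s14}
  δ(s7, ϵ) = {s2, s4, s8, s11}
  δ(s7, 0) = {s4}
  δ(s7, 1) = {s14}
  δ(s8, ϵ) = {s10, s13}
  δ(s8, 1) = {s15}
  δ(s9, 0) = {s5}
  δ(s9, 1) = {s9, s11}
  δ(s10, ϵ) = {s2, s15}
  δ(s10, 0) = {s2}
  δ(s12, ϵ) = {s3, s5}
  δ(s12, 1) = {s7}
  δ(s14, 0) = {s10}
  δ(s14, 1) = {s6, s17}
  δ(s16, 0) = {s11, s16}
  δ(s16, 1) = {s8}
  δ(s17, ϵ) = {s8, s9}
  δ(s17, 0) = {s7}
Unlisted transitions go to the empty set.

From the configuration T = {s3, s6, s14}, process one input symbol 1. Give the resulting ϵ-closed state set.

{s2, s4, s6, s8, s9, s10, s13, s14, s15, s17}

s14 on 1 → {s6, s17}.
No 1-transition from s3, s6.
Union after reading 1: {s6, s17}.
Now take the ϵ-closure:
From s6 via ϵ: add s14.
From s17 via ϵ: add s8, s9.
From s8 via ϵ: add s10, s13.
From s10 via ϵ: add s2, s15.
From s2 via ϵ: add s4.
No new states can be added; the closed set is {s2, s4, s6, s8, s9, s10, s13, s14, s15, s17}.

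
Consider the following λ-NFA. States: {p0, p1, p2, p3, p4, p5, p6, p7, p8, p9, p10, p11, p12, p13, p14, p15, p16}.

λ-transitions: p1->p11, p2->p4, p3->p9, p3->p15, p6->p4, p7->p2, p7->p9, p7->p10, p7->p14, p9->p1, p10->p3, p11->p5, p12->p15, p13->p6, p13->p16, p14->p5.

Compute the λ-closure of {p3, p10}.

Start with {p3, p10}.
From p3 via λ: add p9, p15.
From p9 via λ: add p1.
From p1 via λ: add p11.
From p11 via λ: add p5.
No new states can be added; the closed set is {p1, p3, p5, p9, p10, p11, p15}.

{p1, p3, p5, p9, p10, p11, p15}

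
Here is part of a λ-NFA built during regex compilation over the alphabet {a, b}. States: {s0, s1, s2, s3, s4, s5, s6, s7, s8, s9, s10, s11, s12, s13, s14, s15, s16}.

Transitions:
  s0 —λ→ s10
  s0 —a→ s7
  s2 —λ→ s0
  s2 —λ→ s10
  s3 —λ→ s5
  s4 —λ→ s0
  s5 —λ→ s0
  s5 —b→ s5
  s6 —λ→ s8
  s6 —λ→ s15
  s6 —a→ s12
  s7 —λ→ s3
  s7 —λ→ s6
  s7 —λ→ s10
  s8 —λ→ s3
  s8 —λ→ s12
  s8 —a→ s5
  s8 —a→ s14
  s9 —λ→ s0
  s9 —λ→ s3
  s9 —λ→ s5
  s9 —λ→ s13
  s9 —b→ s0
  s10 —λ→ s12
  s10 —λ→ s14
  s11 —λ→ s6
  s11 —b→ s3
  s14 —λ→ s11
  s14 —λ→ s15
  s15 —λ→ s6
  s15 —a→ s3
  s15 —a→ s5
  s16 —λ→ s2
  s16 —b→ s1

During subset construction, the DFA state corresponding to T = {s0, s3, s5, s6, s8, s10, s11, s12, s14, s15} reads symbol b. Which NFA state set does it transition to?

{s0, s3, s5, s6, s8, s10, s11, s12, s14, s15}

s5 on b → {s5}.
s11 on b → {s3}.
No b-transition from s0, s3, s6, s8, s10, s12, s14, s15.
Union after reading b: {s3, s5}.
Now take the λ-closure:
From s5 via λ: add s0.
From s0 via λ: add s10.
From s10 via λ: add s12, s14.
From s14 via λ: add s11, s15.
From s11 via λ: add s6.
From s6 via λ: add s8.
No new states can be added; the closed set is {s0, s3, s5, s6, s8, s10, s11, s12, s14, s15}.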